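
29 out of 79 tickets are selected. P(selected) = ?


P = 29/79 = 0.3671

P = 0.3671


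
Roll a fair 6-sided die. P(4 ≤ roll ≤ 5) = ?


Favorable outcomes (4 ≤ roll ≤ 5): 2
Total outcomes = 6
P = 2/6 = 0.3333

P = 0.3333


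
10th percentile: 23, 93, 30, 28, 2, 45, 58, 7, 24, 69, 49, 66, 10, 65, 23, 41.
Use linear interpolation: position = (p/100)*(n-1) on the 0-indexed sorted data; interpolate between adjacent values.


Sorted: 2, 7, 10, 23, 23, 24, 28, 30, 41, 45, 49, 58, 65, 66, 69, 93
n = 16
Index = 10/100 * 15 = 1.5000
Lower = data[1] = 7, Upper = data[2] = 10
P10 = 7 + 0.5000*(3) = 8.5000

P10 = 8.5000


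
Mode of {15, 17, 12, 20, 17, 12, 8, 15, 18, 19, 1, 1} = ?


Frequencies: 1:2, 8:1, 12:2, 15:2, 17:2, 18:1, 19:1, 20:1
Max frequency = 2
Mode = 1, 12, 15, 17

Mode = 1, 12, 15, 17


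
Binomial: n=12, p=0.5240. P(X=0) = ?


C(12,0) = 1
p^0 = 1.000000
(1-p)^12 = 0.000135
P = 1 * 1.000000 * 0.000135 = 0.0001

P(X=0) = 0.0001


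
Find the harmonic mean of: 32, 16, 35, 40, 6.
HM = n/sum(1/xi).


Sum of reciprocals = 1/32 + 1/16 + 1/35 + 1/40 + 1/6 = 0.313988
HM = 5/0.313988 = 15.9242

HM = 15.9242


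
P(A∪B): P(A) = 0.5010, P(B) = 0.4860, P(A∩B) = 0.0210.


P(A∪B) = 0.5010 + 0.4860 - 0.0210
= 0.9870 - 0.0210
= 0.9660

P(A∪B) = 0.9660


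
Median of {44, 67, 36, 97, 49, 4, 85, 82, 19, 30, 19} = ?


Sorted: 4, 19, 19, 30, 36, 44, 49, 67, 82, 85, 97
n = 11 (odd)
Middle value = 44

Median = 44


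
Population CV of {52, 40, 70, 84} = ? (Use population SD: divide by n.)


Mean = 61.5000
SD = 16.8152
CV = (16.8152/61.5000)*100 = 27.3417%

CV = 27.3417%


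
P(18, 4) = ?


P(18,4) = 18!/14!
= 6402373705728000/87178291200
= 73440

P(18,4) = 73440


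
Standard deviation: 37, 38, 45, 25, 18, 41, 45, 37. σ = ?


Mean = 35.7500
Variance = 79.6875
SD = sqrt(79.6875) = 8.9268

SD = 8.9268


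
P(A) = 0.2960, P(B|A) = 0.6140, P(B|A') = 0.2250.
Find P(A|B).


P(B) = P(B|A)*P(A) + P(B|A')*P(A')
= 0.6140*0.2960 + 0.2250*0.7040
= 0.181744 + 0.158400 = 0.340144
P(A|B) = 0.181744/0.340144 = 0.5343

P(A|B) = 0.5343


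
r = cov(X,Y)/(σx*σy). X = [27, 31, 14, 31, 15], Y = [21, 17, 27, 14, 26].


Mean X = 23.6000, Mean Y = 21.0000
SD X = 7.578918, SD Y = 5.019960
Cov = -36.400000
r = -36.400000/(7.578918*5.019960) = -0.9567

r = -0.9567


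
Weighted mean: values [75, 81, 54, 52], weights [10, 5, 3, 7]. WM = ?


Numerator = 75*10 + 81*5 + 54*3 + 52*7 = 1681
Denominator = 10 + 5 + 3 + 7 = 25
WM = 1681/25 = 67.2400

WM = 67.2400


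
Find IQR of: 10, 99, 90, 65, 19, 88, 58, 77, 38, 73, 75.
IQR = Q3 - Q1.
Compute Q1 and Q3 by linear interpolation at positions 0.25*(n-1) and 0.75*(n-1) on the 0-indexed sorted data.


Sorted: 10, 19, 38, 58, 65, 73, 75, 77, 88, 90, 99
Q1 (25th %ile) = 48.0000
Q3 (75th %ile) = 82.5000
IQR = 82.5000 - 48.0000 = 34.5000

IQR = 34.5000


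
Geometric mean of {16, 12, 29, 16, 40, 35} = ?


Product = 16 × 12 × 29 × 16 × 40 × 35 = 124723200
GM = 124723200^(1/6) = 22.3524

GM = 22.3524


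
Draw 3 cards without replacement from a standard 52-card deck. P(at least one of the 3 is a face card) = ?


P(at least one) = 1 - P(none)
P(none) = (40/52) × (39/51) × (38/50) = 0.447059
P(at least one) = 1 - 0.447059 = 0.5529

P = 0.5529


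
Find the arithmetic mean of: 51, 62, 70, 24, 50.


Sum = 51 + 62 + 70 + 24 + 50 = 257
n = 5
Mean = 257/5 = 51.4000

Mean = 51.4000


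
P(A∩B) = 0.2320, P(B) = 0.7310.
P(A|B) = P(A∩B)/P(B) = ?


P(A|B) = 0.2320/0.7310 = 0.3174

P(A|B) = 0.3174


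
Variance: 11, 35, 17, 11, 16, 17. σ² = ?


Mean = 17.8333
Squared deviations: 46.6944, 294.6944, 0.6944, 46.6944, 3.3611, 0.6944
Sum = 392.8333
Variance = 392.8333/6 = 65.4722

Variance = 65.4722


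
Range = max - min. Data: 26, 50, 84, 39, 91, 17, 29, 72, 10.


Max = 91, Min = 10
Range = 91 - 10 = 81

Range = 81


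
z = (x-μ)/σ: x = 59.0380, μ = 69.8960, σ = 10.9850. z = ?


z = (59.0380 - 69.8960)/10.9850
= -10.8580/10.9850
= -0.9884

z = -0.9884


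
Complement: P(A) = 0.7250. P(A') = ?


P(not A) = 1 - 0.7250 = 0.2750

P(not A) = 0.2750


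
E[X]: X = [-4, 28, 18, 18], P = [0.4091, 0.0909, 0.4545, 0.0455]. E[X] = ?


E[X] = -4*0.4091 + 28*0.0909 + 18*0.4545 + 18*0.0455
= -1.6364 + 2.5452 + 8.1810 + 0.8190
= 9.9088

E[X] = 9.9088


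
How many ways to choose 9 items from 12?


C(12,9) = 12!/(9! × 3!)
= 479001600/(362880 × 6)
= 220

C(12,9) = 220


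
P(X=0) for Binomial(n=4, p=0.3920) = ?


C(4,0) = 1
p^0 = 1.000000
(1-p)^4 = 0.136651
P = 1 * 1.000000 * 0.136651 = 0.1367

P(X=0) = 0.1367


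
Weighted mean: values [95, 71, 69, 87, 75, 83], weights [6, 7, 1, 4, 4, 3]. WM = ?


Numerator = 95*6 + 71*7 + 69*1 + 87*4 + 75*4 + 83*3 = 2033
Denominator = 6 + 7 + 1 + 4 + 4 + 3 = 25
WM = 2033/25 = 81.3200

WM = 81.3200


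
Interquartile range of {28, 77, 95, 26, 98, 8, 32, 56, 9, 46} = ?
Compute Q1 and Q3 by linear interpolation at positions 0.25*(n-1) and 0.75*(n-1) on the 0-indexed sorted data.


Sorted: 8, 9, 26, 28, 32, 46, 56, 77, 95, 98
Q1 (25th %ile) = 26.5000
Q3 (75th %ile) = 71.7500
IQR = 71.7500 - 26.5000 = 45.2500

IQR = 45.2500


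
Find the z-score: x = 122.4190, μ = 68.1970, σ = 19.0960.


z = (122.4190 - 68.1970)/19.0960
= 54.2220/19.0960
= 2.8394

z = 2.8394


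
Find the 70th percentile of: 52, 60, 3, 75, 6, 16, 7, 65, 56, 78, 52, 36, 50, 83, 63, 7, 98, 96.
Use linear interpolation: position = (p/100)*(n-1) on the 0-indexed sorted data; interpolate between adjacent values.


Sorted: 3, 6, 7, 7, 16, 36, 50, 52, 52, 56, 60, 63, 65, 75, 78, 83, 96, 98
n = 18
Index = 70/100 * 17 = 11.9000
Lower = data[11] = 63, Upper = data[12] = 65
P70 = 63 + 0.9000*(2) = 64.8000

P70 = 64.8000


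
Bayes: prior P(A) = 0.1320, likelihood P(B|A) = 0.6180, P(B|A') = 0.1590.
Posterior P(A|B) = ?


P(B) = P(B|A)*P(A) + P(B|A')*P(A')
= 0.6180*0.1320 + 0.1590*0.8680
= 0.081576 + 0.138012 = 0.219588
P(A|B) = 0.081576/0.219588 = 0.3715

P(A|B) = 0.3715


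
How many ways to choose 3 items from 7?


C(7,3) = 7!/(3! × 4!)
= 5040/(6 × 24)
= 35

C(7,3) = 35


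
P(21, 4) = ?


P(21,4) = 21!/17!
= 51090942171709440000/355687428096000
= 143640

P(21,4) = 143640


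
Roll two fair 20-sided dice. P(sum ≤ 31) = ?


Total outcomes = 20×20 = 400
Favorable (sum ≤ 31): 355
P = 355/400 = 0.8875

P = 0.8875


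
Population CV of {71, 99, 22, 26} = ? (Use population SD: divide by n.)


Mean = 54.5000
SD = 32.0975
CV = (32.0975/54.5000)*100 = 58.8945%

CV = 58.8945%


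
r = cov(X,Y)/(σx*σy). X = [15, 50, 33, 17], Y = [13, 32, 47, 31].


Mean X = 28.7500, Mean Y = 30.7500
SD X = 14.113380, SD Y = 12.049378
Cov = 84.187500
r = 84.187500/(14.113380*12.049378) = 0.4951

r = 0.4951


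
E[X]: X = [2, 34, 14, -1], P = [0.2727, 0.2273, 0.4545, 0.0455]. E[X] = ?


E[X] = 2*0.2727 + 34*0.2273 + 14*0.4545 - 1*0.0455
= 0.5454 + 7.7282 + 6.3630 - 0.0455
= 14.5911

E[X] = 14.5911


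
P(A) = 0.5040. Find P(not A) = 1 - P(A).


P(not A) = 1 - 0.5040 = 0.4960

P(not A) = 0.4960


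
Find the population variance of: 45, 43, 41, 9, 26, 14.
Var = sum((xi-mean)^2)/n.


Mean = 29.6667
Squared deviations: 235.1111, 177.7778, 128.4444, 427.1111, 13.4444, 245.4444
Sum = 1227.3333
Variance = 1227.3333/6 = 204.5556

Variance = 204.5556


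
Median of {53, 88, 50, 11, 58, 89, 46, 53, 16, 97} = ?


Sorted: 11, 16, 46, 50, 53, 53, 58, 88, 89, 97
n = 10 (even)
Middle values: 53 and 53
Median = (53+53)/2 = 53.0000

Median = 53.0000


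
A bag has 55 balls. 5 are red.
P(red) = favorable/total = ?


P = 5/55 = 0.0909

P = 0.0909


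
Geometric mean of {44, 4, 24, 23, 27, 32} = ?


Product = 44 × 4 × 24 × 23 × 27 × 32 = 83939328
GM = 83939328^(1/6) = 20.9248

GM = 20.9248


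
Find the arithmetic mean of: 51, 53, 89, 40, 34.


Sum = 51 + 53 + 89 + 40 + 34 = 267
n = 5
Mean = 267/5 = 53.4000

Mean = 53.4000


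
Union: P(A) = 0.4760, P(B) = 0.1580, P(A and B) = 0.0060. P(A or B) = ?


P(A∪B) = 0.4760 + 0.1580 - 0.0060
= 0.6340 - 0.0060
= 0.6280

P(A∪B) = 0.6280


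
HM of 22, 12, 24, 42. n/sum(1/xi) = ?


Sum of reciprocals = 1/22 + 1/12 + 1/24 + 1/42 = 0.194264
HM = 4/0.194264 = 20.5905

HM = 20.5905


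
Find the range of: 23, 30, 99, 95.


Max = 99, Min = 23
Range = 99 - 23 = 76

Range = 76


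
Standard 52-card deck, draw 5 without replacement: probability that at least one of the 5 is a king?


P(at least one) = 1 - P(none)
P(none) = (48/52) × (47/51) × (46/50) × (45/49) × (44/48) = 0.658842
P(at least one) = 1 - 0.658842 = 0.3412

P = 0.3412


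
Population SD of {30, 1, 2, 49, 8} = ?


Mean = 18.0000
Variance = 350.0000
SD = sqrt(350.0000) = 18.7083

SD = 18.7083


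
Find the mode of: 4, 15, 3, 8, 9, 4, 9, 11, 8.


Frequencies: 3:1, 4:2, 8:2, 9:2, 11:1, 15:1
Max frequency = 2
Mode = 4, 8, 9

Mode = 4, 8, 9


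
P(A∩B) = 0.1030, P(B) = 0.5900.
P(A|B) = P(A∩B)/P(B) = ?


P(A|B) = 0.1030/0.5900 = 0.1746

P(A|B) = 0.1746


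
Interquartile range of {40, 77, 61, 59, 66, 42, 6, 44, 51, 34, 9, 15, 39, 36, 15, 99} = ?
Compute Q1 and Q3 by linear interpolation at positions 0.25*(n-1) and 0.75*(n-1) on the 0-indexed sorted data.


Sorted: 6, 9, 15, 15, 34, 36, 39, 40, 42, 44, 51, 59, 61, 66, 77, 99
Q1 (25th %ile) = 29.2500
Q3 (75th %ile) = 59.5000
IQR = 59.5000 - 29.2500 = 30.2500

IQR = 30.2500


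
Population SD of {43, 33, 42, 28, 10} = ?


Mean = 31.2000
Variance = 143.7600
SD = sqrt(143.7600) = 11.9900

SD = 11.9900


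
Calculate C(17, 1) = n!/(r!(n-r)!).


C(17,1) = 17!/(1! × 16!)
= 355687428096000/(1 × 20922789888000)
= 17

C(17,1) = 17


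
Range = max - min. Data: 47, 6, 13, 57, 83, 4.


Max = 83, Min = 4
Range = 83 - 4 = 79

Range = 79


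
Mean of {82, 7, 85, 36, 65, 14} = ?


Sum = 82 + 7 + 85 + 36 + 65 + 14 = 289
n = 6
Mean = 289/6 = 48.1667

Mean = 48.1667


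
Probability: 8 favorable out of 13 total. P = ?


P = 8/13 = 0.6154

P = 0.6154


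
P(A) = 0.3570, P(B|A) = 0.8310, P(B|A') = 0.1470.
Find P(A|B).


P(B) = P(B|A)*P(A) + P(B|A')*P(A')
= 0.8310*0.3570 + 0.1470*0.6430
= 0.296667 + 0.094521 = 0.391188
P(A|B) = 0.296667/0.391188 = 0.7584

P(A|B) = 0.7584


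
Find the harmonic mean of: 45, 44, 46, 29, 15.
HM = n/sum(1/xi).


Sum of reciprocals = 1/45 + 1/44 + 1/46 + 1/29 + 1/15 = 0.167838
HM = 5/0.167838 = 29.7906

HM = 29.7906


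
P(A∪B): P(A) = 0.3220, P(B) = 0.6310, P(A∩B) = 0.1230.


P(A∪B) = 0.3220 + 0.6310 - 0.1230
= 0.9530 - 0.1230
= 0.8300

P(A∪B) = 0.8300


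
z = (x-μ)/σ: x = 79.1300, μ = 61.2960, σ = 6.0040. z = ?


z = (79.1300 - 61.2960)/6.0040
= 17.8340/6.0040
= 2.9704

z = 2.9704


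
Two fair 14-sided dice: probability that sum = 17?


Total outcomes = 14×14 = 196
Favorable (sum = 17): 12
P = 12/196 = 0.0612

P = 0.0612


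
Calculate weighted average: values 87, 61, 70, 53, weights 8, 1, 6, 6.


Numerator = 87*8 + 61*1 + 70*6 + 53*6 = 1495
Denominator = 8 + 1 + 6 + 6 = 21
WM = 1495/21 = 71.1905

WM = 71.1905


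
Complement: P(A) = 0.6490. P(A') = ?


P(not A) = 1 - 0.6490 = 0.3510

P(not A) = 0.3510


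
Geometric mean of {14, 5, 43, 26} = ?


Product = 14 × 5 × 43 × 26 = 78260
GM = 78260^(1/4) = 16.7257

GM = 16.7257


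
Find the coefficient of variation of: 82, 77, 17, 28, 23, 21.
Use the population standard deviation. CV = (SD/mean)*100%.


Mean = 41.3333
SD = 27.2193
CV = (27.2193/41.3333)*100 = 65.8531%

CV = 65.8531%


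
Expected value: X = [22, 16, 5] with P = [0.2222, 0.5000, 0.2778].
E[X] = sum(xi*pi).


E[X] = 22*0.2222 + 16*0.5000 + 5*0.2778
= 4.8884 + 8.0000 + 1.3890
= 14.2774

E[X] = 14.2774


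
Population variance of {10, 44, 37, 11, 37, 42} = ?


Mean = 30.1667
Squared deviations: 406.6944, 191.3611, 46.6944, 367.3611, 46.6944, 140.0278
Sum = 1198.8333
Variance = 1198.8333/6 = 199.8056

Variance = 199.8056


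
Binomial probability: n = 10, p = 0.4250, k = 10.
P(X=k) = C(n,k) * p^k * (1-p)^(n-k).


C(10,10) = 1
p^10 = 0.000192
(1-p)^0 = 1.000000
P = 1 * 0.000192 * 1.000000 = 0.0002

P(X=10) = 0.0002


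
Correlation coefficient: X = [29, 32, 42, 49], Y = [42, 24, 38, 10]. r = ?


Mean X = 38.0000, Mean Y = 28.5000
SD X = 7.968689, SD Y = 12.599603
Cov = -65.000000
r = -65.000000/(7.968689*12.599603) = -0.6474

r = -0.6474


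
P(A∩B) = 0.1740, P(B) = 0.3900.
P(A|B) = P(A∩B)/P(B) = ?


P(A|B) = 0.1740/0.3900 = 0.4462

P(A|B) = 0.4462


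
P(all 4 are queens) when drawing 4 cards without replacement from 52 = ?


P(all queens) = (4/52) × (3/51) × (2/50) × (1/49)
= 3.6938e-06

P = 3.6938e-06


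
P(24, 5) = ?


P(24,5) = 24!/19!
= 620448401733239439360000/121645100408832000
= 5100480

P(24,5) = 5100480


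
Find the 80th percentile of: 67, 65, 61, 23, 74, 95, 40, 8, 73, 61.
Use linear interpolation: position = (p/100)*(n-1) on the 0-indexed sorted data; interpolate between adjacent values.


Sorted: 8, 23, 40, 61, 61, 65, 67, 73, 74, 95
n = 10
Index = 80/100 * 9 = 7.2000
Lower = data[7] = 73, Upper = data[8] = 74
P80 = 73 + 0.2000*(1) = 73.2000

P80 = 73.2000


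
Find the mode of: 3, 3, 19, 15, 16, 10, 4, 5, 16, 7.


Frequencies: 3:2, 4:1, 5:1, 7:1, 10:1, 15:1, 16:2, 19:1
Max frequency = 2
Mode = 3, 16

Mode = 3, 16


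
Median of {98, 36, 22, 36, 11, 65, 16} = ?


Sorted: 11, 16, 22, 36, 36, 65, 98
n = 7 (odd)
Middle value = 36

Median = 36


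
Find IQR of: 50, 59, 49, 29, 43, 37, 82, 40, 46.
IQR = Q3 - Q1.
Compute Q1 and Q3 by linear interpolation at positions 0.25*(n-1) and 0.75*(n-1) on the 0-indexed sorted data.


Sorted: 29, 37, 40, 43, 46, 49, 50, 59, 82
Q1 (25th %ile) = 40.0000
Q3 (75th %ile) = 50.0000
IQR = 50.0000 - 40.0000 = 10.0000

IQR = 10.0000


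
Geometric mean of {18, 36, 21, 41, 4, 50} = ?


Product = 18 × 36 × 21 × 41 × 4 × 50 = 111585600
GM = 111585600^(1/6) = 21.9416

GM = 21.9416


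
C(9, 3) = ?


C(9,3) = 9!/(3! × 6!)
= 362880/(6 × 720)
= 84

C(9,3) = 84


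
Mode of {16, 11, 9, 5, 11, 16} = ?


Frequencies: 5:1, 9:1, 11:2, 16:2
Max frequency = 2
Mode = 11, 16

Mode = 11, 16


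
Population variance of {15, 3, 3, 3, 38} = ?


Mean = 12.4000
Squared deviations: 6.7600, 88.3600, 88.3600, 88.3600, 655.3600
Sum = 927.2000
Variance = 927.2000/5 = 185.4400

Variance = 185.4400


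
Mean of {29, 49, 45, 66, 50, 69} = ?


Sum = 29 + 49 + 45 + 66 + 50 + 69 = 308
n = 6
Mean = 308/6 = 51.3333

Mean = 51.3333


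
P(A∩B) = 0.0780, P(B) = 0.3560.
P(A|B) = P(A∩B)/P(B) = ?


P(A|B) = 0.0780/0.3560 = 0.2191

P(A|B) = 0.2191


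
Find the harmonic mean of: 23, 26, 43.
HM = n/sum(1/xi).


Sum of reciprocals = 1/23 + 1/26 + 1/43 = 0.105196
HM = 3/0.105196 = 28.5183

HM = 28.5183


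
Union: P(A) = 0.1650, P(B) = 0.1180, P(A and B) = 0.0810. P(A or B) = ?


P(A∪B) = 0.1650 + 0.1180 - 0.0810
= 0.2830 - 0.0810
= 0.2020

P(A∪B) = 0.2020


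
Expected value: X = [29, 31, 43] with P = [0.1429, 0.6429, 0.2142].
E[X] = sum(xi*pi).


E[X] = 29*0.1429 + 31*0.6429 + 43*0.2142
= 4.1441 + 19.9299 + 9.2106
= 33.2846

E[X] = 33.2846


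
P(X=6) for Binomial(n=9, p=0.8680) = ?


C(9,6) = 84
p^6 = 0.427679
(1-p)^3 = 0.002300
P = 84 * 0.427679 * 0.002300 = 0.0826

P(X=6) = 0.0826


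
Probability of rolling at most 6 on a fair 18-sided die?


Favorable outcomes (roll ≤ 6): 6
Total outcomes = 18
P = 6/18 = 0.3333

P = 0.3333


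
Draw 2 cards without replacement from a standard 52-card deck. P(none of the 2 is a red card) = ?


P(no red cards) = (26/52) × (25/51)
= 0.2451

P = 0.2451


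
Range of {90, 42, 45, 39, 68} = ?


Max = 90, Min = 39
Range = 90 - 39 = 51

Range = 51


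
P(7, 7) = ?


P(7,7) = 7!/0!
= 5040/1
= 5040

P(7,7) = 5040


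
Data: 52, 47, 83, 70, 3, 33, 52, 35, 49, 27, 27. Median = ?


Sorted: 3, 27, 27, 33, 35, 47, 49, 52, 52, 70, 83
n = 11 (odd)
Middle value = 47

Median = 47


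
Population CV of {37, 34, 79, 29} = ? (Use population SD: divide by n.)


Mean = 44.7500
SD = 19.9797
CV = (19.9797/44.7500)*100 = 44.6473%

CV = 44.6473%


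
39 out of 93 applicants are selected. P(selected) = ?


P = 39/93 = 0.4194

P = 0.4194


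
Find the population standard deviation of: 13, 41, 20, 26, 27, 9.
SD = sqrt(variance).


Mean = 22.6667
Variance = 108.8889
SD = sqrt(108.8889) = 10.4350

SD = 10.4350


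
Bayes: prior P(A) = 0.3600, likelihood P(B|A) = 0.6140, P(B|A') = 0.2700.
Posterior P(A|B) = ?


P(B) = P(B|A)*P(A) + P(B|A')*P(A')
= 0.6140*0.3600 + 0.2700*0.6400
= 0.221040 + 0.172800 = 0.393840
P(A|B) = 0.221040/0.393840 = 0.5612

P(A|B) = 0.5612


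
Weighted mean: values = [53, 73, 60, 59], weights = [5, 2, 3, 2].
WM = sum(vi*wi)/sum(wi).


Numerator = 53*5 + 73*2 + 60*3 + 59*2 = 709
Denominator = 5 + 2 + 3 + 2 = 12
WM = 709/12 = 59.0833

WM = 59.0833


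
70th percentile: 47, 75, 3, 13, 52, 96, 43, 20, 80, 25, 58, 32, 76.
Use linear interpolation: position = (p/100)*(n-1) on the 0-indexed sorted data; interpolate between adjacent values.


Sorted: 3, 13, 20, 25, 32, 43, 47, 52, 58, 75, 76, 80, 96
n = 13
Index = 70/100 * 12 = 8.4000
Lower = data[8] = 58, Upper = data[9] = 75
P70 = 58 + 0.4000*(17) = 64.8000

P70 = 64.8000


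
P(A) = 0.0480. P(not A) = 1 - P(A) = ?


P(not A) = 1 - 0.0480 = 0.9520

P(not A) = 0.9520


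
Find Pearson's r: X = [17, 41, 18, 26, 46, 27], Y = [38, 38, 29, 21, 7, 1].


Mean X = 29.1667, Mean Y = 22.3333
SD X = 10.884495, SD Y = 14.302292
Cov = -47.888889
r = -47.888889/(10.884495*14.302292) = -0.3076

r = -0.3076


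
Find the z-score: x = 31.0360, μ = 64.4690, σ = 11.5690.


z = (31.0360 - 64.4690)/11.5690
= -33.4330/11.5690
= -2.8899

z = -2.8899


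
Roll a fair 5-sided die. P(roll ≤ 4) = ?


Favorable outcomes (roll ≤ 4): 4
Total outcomes = 5
P = 4/5 = 0.8000

P = 0.8000


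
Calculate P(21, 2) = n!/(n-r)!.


P(21,2) = 21!/19!
= 51090942171709440000/121645100408832000
= 420

P(21,2) = 420


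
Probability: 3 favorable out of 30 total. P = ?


P = 3/30 = 0.1000

P = 0.1000


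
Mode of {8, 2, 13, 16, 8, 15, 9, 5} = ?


Frequencies: 2:1, 5:1, 8:2, 9:1, 13:1, 15:1, 16:1
Max frequency = 2
Mode = 8

Mode = 8


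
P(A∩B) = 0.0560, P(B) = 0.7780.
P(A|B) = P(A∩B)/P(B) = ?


P(A|B) = 0.0560/0.7780 = 0.0720

P(A|B) = 0.0720


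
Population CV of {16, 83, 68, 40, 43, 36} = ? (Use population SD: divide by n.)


Mean = 47.6667
SD = 21.9140
CV = (21.9140/47.6667)*100 = 45.9734%

CV = 45.9734%


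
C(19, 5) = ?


C(19,5) = 19!/(5! × 14!)
= 121645100408832000/(120 × 87178291200)
= 11628

C(19,5) = 11628


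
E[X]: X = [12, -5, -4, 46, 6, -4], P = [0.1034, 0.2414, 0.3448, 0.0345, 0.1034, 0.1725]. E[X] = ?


E[X] = 12*0.1034 - 5*0.2414 - 4*0.3448 + 46*0.0345 + 6*0.1034 - 4*0.1725
= 1.2408 - 1.2070 - 1.3792 + 1.5870 + 0.6204 - 0.6900
= 0.1720

E[X] = 0.1720


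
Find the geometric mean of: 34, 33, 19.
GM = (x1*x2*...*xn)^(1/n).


Product = 34 × 33 × 19 = 21318
GM = 21318^(1/3) = 27.7278

GM = 27.7278


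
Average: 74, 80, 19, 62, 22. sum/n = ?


Sum = 74 + 80 + 19 + 62 + 22 = 257
n = 5
Mean = 257/5 = 51.4000

Mean = 51.4000


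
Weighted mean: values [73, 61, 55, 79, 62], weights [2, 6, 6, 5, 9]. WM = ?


Numerator = 73*2 + 61*6 + 55*6 + 79*5 + 62*9 = 1795
Denominator = 2 + 6 + 6 + 5 + 9 = 28
WM = 1795/28 = 64.1071

WM = 64.1071


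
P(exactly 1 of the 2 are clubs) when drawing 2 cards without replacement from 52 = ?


Hypergeometric: P(X=1) = C(13,1)·C(39,1) / C(52,2)
= 13 × 39 / 1326
= 507/1326 = 0.3824

P = 0.3824


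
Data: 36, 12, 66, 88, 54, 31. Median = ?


Sorted: 12, 31, 36, 54, 66, 88
n = 6 (even)
Middle values: 36 and 54
Median = (36+54)/2 = 45.0000

Median = 45.0000


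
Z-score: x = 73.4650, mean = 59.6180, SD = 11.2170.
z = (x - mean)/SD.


z = (73.4650 - 59.6180)/11.2170
= 13.8470/11.2170
= 1.2345

z = 1.2345


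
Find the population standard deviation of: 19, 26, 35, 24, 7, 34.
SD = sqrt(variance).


Mean = 24.1667
Variance = 89.8056
SD = sqrt(89.8056) = 9.4766

SD = 9.4766


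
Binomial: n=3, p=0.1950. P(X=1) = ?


C(3,1) = 3
p^1 = 0.195000
(1-p)^2 = 0.648025
P = 3 * 0.195000 * 0.648025 = 0.3791

P(X=1) = 0.3791


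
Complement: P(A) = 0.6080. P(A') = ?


P(not A) = 1 - 0.6080 = 0.3920

P(not A) = 0.3920


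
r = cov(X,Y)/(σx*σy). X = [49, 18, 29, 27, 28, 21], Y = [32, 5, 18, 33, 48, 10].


Mean X = 28.6667, Mean Y = 24.3333
SD X = 9.910712, SD Y = 14.794894
Cov = 73.277778
r = 73.277778/(9.910712*14.794894) = 0.4998

r = 0.4998


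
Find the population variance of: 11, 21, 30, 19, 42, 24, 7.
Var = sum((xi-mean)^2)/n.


Mean = 22.0000
Squared deviations: 121.0000, 1.0000, 64.0000, 9.0000, 400.0000, 4.0000, 225.0000
Sum = 824.0000
Variance = 824.0000/7 = 117.7143

Variance = 117.7143


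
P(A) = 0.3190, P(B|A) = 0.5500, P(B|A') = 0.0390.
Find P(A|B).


P(B) = P(B|A)*P(A) + P(B|A')*P(A')
= 0.5500*0.3190 + 0.0390*0.6810
= 0.175450 + 0.026559 = 0.202009
P(A|B) = 0.175450/0.202009 = 0.8685

P(A|B) = 0.8685


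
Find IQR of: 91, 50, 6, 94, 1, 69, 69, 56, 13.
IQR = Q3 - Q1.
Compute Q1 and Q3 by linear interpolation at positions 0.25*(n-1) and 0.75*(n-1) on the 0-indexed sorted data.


Sorted: 1, 6, 13, 50, 56, 69, 69, 91, 94
Q1 (25th %ile) = 13.0000
Q3 (75th %ile) = 69.0000
IQR = 69.0000 - 13.0000 = 56.0000

IQR = 56.0000


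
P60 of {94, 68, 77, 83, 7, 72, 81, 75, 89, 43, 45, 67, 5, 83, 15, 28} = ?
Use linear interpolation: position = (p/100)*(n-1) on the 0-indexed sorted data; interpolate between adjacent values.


Sorted: 5, 7, 15, 28, 43, 45, 67, 68, 72, 75, 77, 81, 83, 83, 89, 94
n = 16
Index = 60/100 * 15 = 9.0000
Lower = data[9] = 75, Upper = data[10] = 77
P60 = 75 + 0*(2) = 75.0000

P60 = 75.0000


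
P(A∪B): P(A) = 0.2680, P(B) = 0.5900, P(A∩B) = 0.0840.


P(A∪B) = 0.2680 + 0.5900 - 0.0840
= 0.8580 - 0.0840
= 0.7740

P(A∪B) = 0.7740


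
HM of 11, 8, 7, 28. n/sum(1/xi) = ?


Sum of reciprocals = 1/11 + 1/8 + 1/7 + 1/28 = 0.394481
HM = 4/0.394481 = 10.1399

HM = 10.1399


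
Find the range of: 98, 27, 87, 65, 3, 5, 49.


Max = 98, Min = 3
Range = 98 - 3 = 95

Range = 95


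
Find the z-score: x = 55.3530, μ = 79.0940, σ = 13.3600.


z = (55.3530 - 79.0940)/13.3600
= -23.7410/13.3600
= -1.7770

z = -1.7770


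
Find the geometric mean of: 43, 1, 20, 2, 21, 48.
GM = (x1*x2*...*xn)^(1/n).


Product = 43 × 1 × 20 × 2 × 21 × 48 = 1733760
GM = 1733760^(1/6) = 10.9605

GM = 10.9605


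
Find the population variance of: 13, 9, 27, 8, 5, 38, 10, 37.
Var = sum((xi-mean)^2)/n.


Mean = 18.3750
Squared deviations: 28.8906, 87.8906, 74.3906, 107.6406, 178.8906, 385.1406, 70.1406, 346.8906
Sum = 1279.8750
Variance = 1279.8750/8 = 159.9844

Variance = 159.9844


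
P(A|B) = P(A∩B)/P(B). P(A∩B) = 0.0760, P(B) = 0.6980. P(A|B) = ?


P(A|B) = 0.0760/0.6980 = 0.1089

P(A|B) = 0.1089


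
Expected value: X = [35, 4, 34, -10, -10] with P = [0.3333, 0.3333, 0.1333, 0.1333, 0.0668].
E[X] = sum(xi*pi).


E[X] = 35*0.3333 + 4*0.3333 + 34*0.1333 - 10*0.1333 - 10*0.0668
= 11.6655 + 1.3332 + 4.5322 - 1.3330 - 0.6680
= 15.5299

E[X] = 15.5299


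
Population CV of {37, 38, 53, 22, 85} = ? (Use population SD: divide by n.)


Mean = 47.0000
SD = 21.3822
CV = (21.3822/47.0000)*100 = 45.4941%

CV = 45.4941%


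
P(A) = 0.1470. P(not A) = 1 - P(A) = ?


P(not A) = 1 - 0.1470 = 0.8530

P(not A) = 0.8530


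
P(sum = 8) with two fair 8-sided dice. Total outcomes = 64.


Total outcomes = 8×8 = 64
Favorable (sum = 8): 7
P = 7/64 = 0.1094

P = 0.1094


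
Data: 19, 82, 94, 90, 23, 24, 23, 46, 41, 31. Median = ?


Sorted: 19, 23, 23, 24, 31, 41, 46, 82, 90, 94
n = 10 (even)
Middle values: 31 and 41
Median = (31+41)/2 = 36.0000

Median = 36.0000


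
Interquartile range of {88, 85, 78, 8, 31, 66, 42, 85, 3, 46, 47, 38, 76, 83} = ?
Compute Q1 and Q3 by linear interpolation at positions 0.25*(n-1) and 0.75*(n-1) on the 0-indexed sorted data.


Sorted: 3, 8, 31, 38, 42, 46, 47, 66, 76, 78, 83, 85, 85, 88
Q1 (25th %ile) = 39.0000
Q3 (75th %ile) = 81.7500
IQR = 81.7500 - 39.0000 = 42.7500

IQR = 42.7500


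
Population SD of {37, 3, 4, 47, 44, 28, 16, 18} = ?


Mean = 24.6250
Variance = 256.4844
SD = sqrt(256.4844) = 16.0151

SD = 16.0151


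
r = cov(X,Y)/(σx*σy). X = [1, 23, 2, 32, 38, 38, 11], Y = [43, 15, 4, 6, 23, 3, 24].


Mean X = 20.7143, Mean Y = 16.8571
SD X = 14.944796, SD Y = 13.367643
Cov = -86.326531
r = -86.326531/(14.944796*13.367643) = -0.4321

r = -0.4321


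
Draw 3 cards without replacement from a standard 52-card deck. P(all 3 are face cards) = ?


P(all face cards) = (12/52) × (11/51) × (10/50)
= 0.0100

P = 0.0100


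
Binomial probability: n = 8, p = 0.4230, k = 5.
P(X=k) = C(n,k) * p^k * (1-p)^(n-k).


C(8,5) = 56
p^5 = 0.013543
(1-p)^3 = 0.192100
P = 56 * 0.013543 * 0.192100 = 0.1457

P(X=5) = 0.1457


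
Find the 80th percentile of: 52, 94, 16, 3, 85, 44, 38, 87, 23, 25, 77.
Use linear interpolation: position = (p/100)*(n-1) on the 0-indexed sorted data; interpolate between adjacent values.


Sorted: 3, 16, 23, 25, 38, 44, 52, 77, 85, 87, 94
n = 11
Index = 80/100 * 10 = 8.0000
Lower = data[8] = 85, Upper = data[9] = 87
P80 = 85 + 0*(2) = 85.0000

P80 = 85.0000


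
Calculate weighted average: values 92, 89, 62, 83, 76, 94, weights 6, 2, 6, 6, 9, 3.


Numerator = 92*6 + 89*2 + 62*6 + 83*6 + 76*9 + 94*3 = 2566
Denominator = 6 + 2 + 6 + 6 + 9 + 3 = 32
WM = 2566/32 = 80.1875

WM = 80.1875


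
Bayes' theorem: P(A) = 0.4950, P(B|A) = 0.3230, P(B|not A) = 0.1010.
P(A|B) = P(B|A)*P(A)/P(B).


P(B) = P(B|A)*P(A) + P(B|A')*P(A')
= 0.3230*0.4950 + 0.1010*0.5050
= 0.159885 + 0.051005 = 0.210890
P(A|B) = 0.159885/0.210890 = 0.7581

P(A|B) = 0.7581


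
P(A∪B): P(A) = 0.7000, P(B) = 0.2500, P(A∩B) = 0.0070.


P(A∪B) = 0.7000 + 0.2500 - 0.0070
= 0.9500 - 0.0070
= 0.9430

P(A∪B) = 0.9430


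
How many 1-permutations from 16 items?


P(16,1) = 16!/15!
= 20922789888000/1307674368000
= 16

P(16,1) = 16


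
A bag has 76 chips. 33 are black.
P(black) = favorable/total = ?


P = 33/76 = 0.4342

P = 0.4342


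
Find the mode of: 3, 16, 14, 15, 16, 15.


Frequencies: 3:1, 14:1, 15:2, 16:2
Max frequency = 2
Mode = 15, 16

Mode = 15, 16


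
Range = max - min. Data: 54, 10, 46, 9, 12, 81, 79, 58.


Max = 81, Min = 9
Range = 81 - 9 = 72

Range = 72


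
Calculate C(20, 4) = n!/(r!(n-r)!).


C(20,4) = 20!/(4! × 16!)
= 2432902008176640000/(24 × 20922789888000)
= 4845

C(20,4) = 4845


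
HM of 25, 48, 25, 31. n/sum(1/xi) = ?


Sum of reciprocals = 1/25 + 1/48 + 1/25 + 1/31 = 0.133091
HM = 4/0.133091 = 30.0545

HM = 30.0545


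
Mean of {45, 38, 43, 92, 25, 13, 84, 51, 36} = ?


Sum = 45 + 38 + 43 + 92 + 25 + 13 + 84 + 51 + 36 = 427
n = 9
Mean = 427/9 = 47.4444

Mean = 47.4444


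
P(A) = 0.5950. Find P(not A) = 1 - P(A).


P(not A) = 1 - 0.5950 = 0.4050

P(not A) = 0.4050


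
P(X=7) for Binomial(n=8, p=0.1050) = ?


C(8,7) = 8
p^7 = 1.407100e-07
(1-p)^1 = 0.895000
P = 8 * 1.407100e-07 * 0.895000 = 1.0075e-06

P(X=7) = 1.0075e-06


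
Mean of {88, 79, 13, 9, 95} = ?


Sum = 88 + 79 + 13 + 9 + 95 = 284
n = 5
Mean = 284/5 = 56.8000

Mean = 56.8000


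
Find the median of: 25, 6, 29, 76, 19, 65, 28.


Sorted: 6, 19, 25, 28, 29, 65, 76
n = 7 (odd)
Middle value = 28

Median = 28


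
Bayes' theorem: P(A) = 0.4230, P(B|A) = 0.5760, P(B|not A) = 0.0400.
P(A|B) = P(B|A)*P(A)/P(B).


P(B) = P(B|A)*P(A) + P(B|A')*P(A')
= 0.5760*0.4230 + 0.0400*0.5770
= 0.243648 + 0.023080 = 0.266728
P(A|B) = 0.243648/0.266728 = 0.9135

P(A|B) = 0.9135


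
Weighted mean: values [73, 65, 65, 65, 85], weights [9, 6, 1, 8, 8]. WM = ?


Numerator = 73*9 + 65*6 + 65*1 + 65*8 + 85*8 = 2312
Denominator = 9 + 6 + 1 + 8 + 8 = 32
WM = 2312/32 = 72.2500

WM = 72.2500


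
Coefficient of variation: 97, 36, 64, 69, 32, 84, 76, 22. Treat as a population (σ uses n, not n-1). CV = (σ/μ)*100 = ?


Mean = 60.0000
SD = 25.2537
CV = (25.2537/60.0000)*100 = 42.0895%

CV = 42.0895%


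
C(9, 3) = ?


C(9,3) = 9!/(3! × 6!)
= 362880/(6 × 720)
= 84

C(9,3) = 84


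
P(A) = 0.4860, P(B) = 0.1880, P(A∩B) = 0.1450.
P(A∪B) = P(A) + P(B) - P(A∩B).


P(A∪B) = 0.4860 + 0.1880 - 0.1450
= 0.6740 - 0.1450
= 0.5290

P(A∪B) = 0.5290


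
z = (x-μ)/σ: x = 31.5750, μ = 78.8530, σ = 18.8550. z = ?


z = (31.5750 - 78.8530)/18.8550
= -47.2780/18.8550
= -2.5075

z = -2.5075


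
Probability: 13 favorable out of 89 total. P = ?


P = 13/89 = 0.1461

P = 0.1461


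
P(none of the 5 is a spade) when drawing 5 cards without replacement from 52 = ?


P(no spades) = (39/52) × (38/51) × (37/50) × (36/49) × (35/48)
= 0.2215

P = 0.2215


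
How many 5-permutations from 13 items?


P(13,5) = 13!/8!
= 6227020800/40320
= 154440

P(13,5) = 154440


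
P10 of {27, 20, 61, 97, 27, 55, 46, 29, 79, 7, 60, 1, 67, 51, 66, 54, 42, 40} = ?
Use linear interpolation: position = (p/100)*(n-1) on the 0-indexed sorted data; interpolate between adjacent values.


Sorted: 1, 7, 20, 27, 27, 29, 40, 42, 46, 51, 54, 55, 60, 61, 66, 67, 79, 97
n = 18
Index = 10/100 * 17 = 1.7000
Lower = data[1] = 7, Upper = data[2] = 20
P10 = 7 + 0.7000*(13) = 16.1000

P10 = 16.1000


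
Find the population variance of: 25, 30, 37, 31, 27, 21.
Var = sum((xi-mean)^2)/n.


Mean = 28.5000
Squared deviations: 12.2500, 2.2500, 72.2500, 6.2500, 2.2500, 56.2500
Sum = 151.5000
Variance = 151.5000/6 = 25.2500

Variance = 25.2500


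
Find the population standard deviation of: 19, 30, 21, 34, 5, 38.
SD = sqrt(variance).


Mean = 24.5000
Variance = 120.9167
SD = sqrt(120.9167) = 10.9962

SD = 10.9962


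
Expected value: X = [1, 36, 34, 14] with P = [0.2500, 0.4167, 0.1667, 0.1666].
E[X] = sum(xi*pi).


E[X] = 1*0.2500 + 36*0.4167 + 34*0.1667 + 14*0.1666
= 0.2500 + 15.0012 + 5.6678 + 2.3324
= 23.2514

E[X] = 23.2514


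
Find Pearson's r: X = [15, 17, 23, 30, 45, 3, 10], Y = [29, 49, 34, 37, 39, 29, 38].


Mean X = 20.4286, Mean Y = 36.4286
SD X = 12.849204, SD Y = 6.366366
Cov = 24.673469
r = 24.673469/(12.849204*6.366366) = 0.3016

r = 0.3016


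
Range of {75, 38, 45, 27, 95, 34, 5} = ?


Max = 95, Min = 5
Range = 95 - 5 = 90

Range = 90


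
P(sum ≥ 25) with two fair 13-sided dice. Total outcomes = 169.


Total outcomes = 13×13 = 169
Favorable (sum ≥ 25): 3
P = 3/169 = 0.0178

P = 0.0178


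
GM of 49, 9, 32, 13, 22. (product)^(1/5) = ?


Product = 49 × 9 × 32 × 13 × 22 = 4036032
GM = 4036032^(1/5) = 20.9503

GM = 20.9503


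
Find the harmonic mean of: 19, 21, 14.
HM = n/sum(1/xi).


Sum of reciprocals = 1/19 + 1/21 + 1/14 = 0.171679
HM = 3/0.171679 = 17.4745

HM = 17.4745


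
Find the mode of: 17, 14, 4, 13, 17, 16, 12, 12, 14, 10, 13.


Frequencies: 4:1, 10:1, 12:2, 13:2, 14:2, 16:1, 17:2
Max frequency = 2
Mode = 12, 13, 14, 17

Mode = 12, 13, 14, 17


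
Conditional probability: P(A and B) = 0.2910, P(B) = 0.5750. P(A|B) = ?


P(A|B) = 0.2910/0.5750 = 0.5061

P(A|B) = 0.5061


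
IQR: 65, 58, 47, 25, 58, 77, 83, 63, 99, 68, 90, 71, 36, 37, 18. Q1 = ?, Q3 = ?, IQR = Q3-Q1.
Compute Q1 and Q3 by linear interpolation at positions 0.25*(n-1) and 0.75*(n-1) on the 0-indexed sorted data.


Sorted: 18, 25, 36, 37, 47, 58, 58, 63, 65, 68, 71, 77, 83, 90, 99
Q1 (25th %ile) = 42.0000
Q3 (75th %ile) = 74.0000
IQR = 74.0000 - 42.0000 = 32.0000

IQR = 32.0000


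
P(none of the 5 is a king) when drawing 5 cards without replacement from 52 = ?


P(no kings) = (48/52) × (47/51) × (46/50) × (45/49) × (44/48)
= 0.6588

P = 0.6588


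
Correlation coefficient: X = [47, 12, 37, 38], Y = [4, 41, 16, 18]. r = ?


Mean X = 33.5000, Mean Y = 19.7500
SD X = 13.009612, SD Y = 13.386094
Cov = -172.625000
r = -172.625000/(13.009612*13.386094) = -0.9913

r = -0.9913


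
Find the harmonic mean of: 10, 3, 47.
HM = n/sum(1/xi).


Sum of reciprocals = 1/10 + 1/3 + 1/47 = 0.454610
HM = 3/0.454610 = 6.5991

HM = 6.5991


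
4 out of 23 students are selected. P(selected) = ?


P = 4/23 = 0.1739

P = 0.1739


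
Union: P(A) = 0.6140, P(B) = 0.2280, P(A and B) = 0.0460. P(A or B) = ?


P(A∪B) = 0.6140 + 0.2280 - 0.0460
= 0.8420 - 0.0460
= 0.7960

P(A∪B) = 0.7960


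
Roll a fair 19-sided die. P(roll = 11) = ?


Favorable outcomes (roll = 11): 1
Total outcomes = 19
P = 1/19 = 0.0526

P = 0.0526


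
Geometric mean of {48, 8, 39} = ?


Product = 48 × 8 × 39 = 14976
GM = 14976^(1/3) = 24.6490

GM = 24.6490


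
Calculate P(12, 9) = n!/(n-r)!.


P(12,9) = 12!/3!
= 479001600/6
= 79833600

P(12,9) = 79833600


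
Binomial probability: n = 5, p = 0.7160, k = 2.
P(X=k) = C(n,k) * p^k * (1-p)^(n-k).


C(5,2) = 10
p^2 = 0.512656
(1-p)^3 = 0.022906
P = 10 * 0.512656 * 0.022906 = 0.1174

P(X=2) = 0.1174


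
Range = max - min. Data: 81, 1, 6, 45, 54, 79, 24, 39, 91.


Max = 91, Min = 1
Range = 91 - 1 = 90

Range = 90


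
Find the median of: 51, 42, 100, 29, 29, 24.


Sorted: 24, 29, 29, 42, 51, 100
n = 6 (even)
Middle values: 29 and 42
Median = (29+42)/2 = 35.5000

Median = 35.5000


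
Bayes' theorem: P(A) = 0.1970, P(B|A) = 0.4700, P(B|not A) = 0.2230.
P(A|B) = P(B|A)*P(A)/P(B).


P(B) = P(B|A)*P(A) + P(B|A')*P(A')
= 0.4700*0.1970 + 0.2230*0.8030
= 0.092590 + 0.179069 = 0.271659
P(A|B) = 0.092590/0.271659 = 0.3408

P(A|B) = 0.3408


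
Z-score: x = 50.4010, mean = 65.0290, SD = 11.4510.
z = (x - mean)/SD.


z = (50.4010 - 65.0290)/11.4510
= -14.6280/11.4510
= -1.2774

z = -1.2774


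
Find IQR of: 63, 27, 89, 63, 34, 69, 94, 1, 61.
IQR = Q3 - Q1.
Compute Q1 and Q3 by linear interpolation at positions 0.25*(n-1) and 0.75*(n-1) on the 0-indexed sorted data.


Sorted: 1, 27, 34, 61, 63, 63, 69, 89, 94
Q1 (25th %ile) = 34.0000
Q3 (75th %ile) = 69.0000
IQR = 69.0000 - 34.0000 = 35.0000

IQR = 35.0000


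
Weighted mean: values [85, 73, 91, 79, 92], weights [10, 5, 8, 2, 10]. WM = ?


Numerator = 85*10 + 73*5 + 91*8 + 79*2 + 92*10 = 3021
Denominator = 10 + 5 + 8 + 2 + 10 = 35
WM = 3021/35 = 86.3143

WM = 86.3143


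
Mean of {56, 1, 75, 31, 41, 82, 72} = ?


Sum = 56 + 1 + 75 + 31 + 41 + 82 + 72 = 358
n = 7
Mean = 358/7 = 51.1429

Mean = 51.1429


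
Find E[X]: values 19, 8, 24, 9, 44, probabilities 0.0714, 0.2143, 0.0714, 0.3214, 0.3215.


E[X] = 19*0.0714 + 8*0.2143 + 24*0.0714 + 9*0.3214 + 44*0.3215
= 1.3566 + 1.7144 + 1.7136 + 2.8926 + 14.1460
= 21.8232

E[X] = 21.8232


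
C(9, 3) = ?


C(9,3) = 9!/(3! × 6!)
= 362880/(6 × 720)
= 84

C(9,3) = 84


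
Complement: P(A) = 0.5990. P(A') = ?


P(not A) = 1 - 0.5990 = 0.4010

P(not A) = 0.4010


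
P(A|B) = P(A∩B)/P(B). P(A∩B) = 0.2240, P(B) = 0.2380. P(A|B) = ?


P(A|B) = 0.2240/0.2380 = 0.9412

P(A|B) = 0.9412


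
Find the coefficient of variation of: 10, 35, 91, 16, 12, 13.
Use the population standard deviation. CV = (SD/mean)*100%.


Mean = 29.5000
SD = 28.7330
CV = (28.7330/29.5000)*100 = 97.3999%

CV = 97.3999%


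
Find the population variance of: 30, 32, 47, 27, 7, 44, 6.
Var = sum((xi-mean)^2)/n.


Mean = 27.5714
Squared deviations: 5.8980, 19.6122, 377.4694, 0.3265, 423.1837, 269.8980, 465.3265
Sum = 1561.7143
Variance = 1561.7143/7 = 223.1020

Variance = 223.1020


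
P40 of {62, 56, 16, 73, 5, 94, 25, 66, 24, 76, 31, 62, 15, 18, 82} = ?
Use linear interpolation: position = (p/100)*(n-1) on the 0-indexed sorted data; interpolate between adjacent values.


Sorted: 5, 15, 16, 18, 24, 25, 31, 56, 62, 62, 66, 73, 76, 82, 94
n = 15
Index = 40/100 * 14 = 5.6000
Lower = data[5] = 25, Upper = data[6] = 31
P40 = 25 + 0.6000*(6) = 28.6000

P40 = 28.6000


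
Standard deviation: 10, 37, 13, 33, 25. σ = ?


Mean = 23.6000
Variance = 113.4400
SD = sqrt(113.4400) = 10.6508

SD = 10.6508


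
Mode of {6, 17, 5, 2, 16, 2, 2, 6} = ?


Frequencies: 2:3, 5:1, 6:2, 16:1, 17:1
Max frequency = 3
Mode = 2

Mode = 2


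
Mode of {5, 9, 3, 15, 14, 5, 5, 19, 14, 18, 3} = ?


Frequencies: 3:2, 5:3, 9:1, 14:2, 15:1, 18:1, 19:1
Max frequency = 3
Mode = 5

Mode = 5


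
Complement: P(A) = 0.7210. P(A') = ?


P(not A) = 1 - 0.7210 = 0.2790

P(not A) = 0.2790


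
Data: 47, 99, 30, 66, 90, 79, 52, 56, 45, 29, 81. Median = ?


Sorted: 29, 30, 45, 47, 52, 56, 66, 79, 81, 90, 99
n = 11 (odd)
Middle value = 56

Median = 56


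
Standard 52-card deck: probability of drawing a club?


13 clubs in 52 cards
P = 13/52 = 0.2500

P = 0.2500


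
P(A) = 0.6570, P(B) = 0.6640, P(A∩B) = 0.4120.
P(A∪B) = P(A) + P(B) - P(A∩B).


P(A∪B) = 0.6570 + 0.6640 - 0.4120
= 1.3210 - 0.4120
= 0.9090

P(A∪B) = 0.9090


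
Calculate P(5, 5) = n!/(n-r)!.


P(5,5) = 5!/0!
= 120/1
= 120

P(5,5) = 120


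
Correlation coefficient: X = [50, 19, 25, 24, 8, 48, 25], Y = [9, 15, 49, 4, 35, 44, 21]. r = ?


Mean X = 28.4286, Mean Y = 25.2857
SD X = 14.130586, SD Y = 16.254356
Cov = -8.408163
r = -8.408163/(14.130586*16.254356) = -0.0366

r = -0.0366


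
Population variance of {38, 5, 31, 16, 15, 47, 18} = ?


Mean = 24.2857
Squared deviations: 188.0816, 371.9388, 45.0816, 68.6531, 86.2245, 515.9388, 39.5102
Sum = 1315.4286
Variance = 1315.4286/7 = 187.9184

Variance = 187.9184


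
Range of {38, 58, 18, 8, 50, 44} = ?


Max = 58, Min = 8
Range = 58 - 8 = 50

Range = 50


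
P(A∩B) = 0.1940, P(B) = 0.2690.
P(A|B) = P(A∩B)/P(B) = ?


P(A|B) = 0.1940/0.2690 = 0.7212

P(A|B) = 0.7212


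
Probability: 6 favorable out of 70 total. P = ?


P = 6/70 = 0.0857

P = 0.0857


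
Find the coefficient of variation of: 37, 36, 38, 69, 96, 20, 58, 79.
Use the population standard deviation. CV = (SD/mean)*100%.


Mean = 54.1250
SD = 24.1218
CV = (24.1218/54.1250)*100 = 44.5668%

CV = 44.5668%


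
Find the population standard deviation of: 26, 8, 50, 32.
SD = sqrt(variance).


Mean = 29.0000
Variance = 225.0000
SD = sqrt(225.0000) = 15.0000

SD = 15.0000


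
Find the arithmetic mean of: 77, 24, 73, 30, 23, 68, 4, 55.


Sum = 77 + 24 + 73 + 30 + 23 + 68 + 4 + 55 = 354
n = 8
Mean = 354/8 = 44.2500

Mean = 44.2500


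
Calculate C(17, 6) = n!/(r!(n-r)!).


C(17,6) = 17!/(6! × 11!)
= 355687428096000/(720 × 39916800)
= 12376

C(17,6) = 12376


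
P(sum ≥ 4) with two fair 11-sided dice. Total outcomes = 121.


Total outcomes = 11×11 = 121
Favorable (sum ≥ 4): 118
P = 118/121 = 0.9752

P = 0.9752


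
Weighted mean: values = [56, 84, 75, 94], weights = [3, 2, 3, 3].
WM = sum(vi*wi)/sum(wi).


Numerator = 56*3 + 84*2 + 75*3 + 94*3 = 843
Denominator = 3 + 2 + 3 + 3 = 11
WM = 843/11 = 76.6364

WM = 76.6364


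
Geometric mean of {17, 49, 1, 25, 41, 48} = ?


Product = 17 × 49 × 1 × 25 × 41 × 48 = 40983600
GM = 40983600^(1/6) = 18.5681

GM = 18.5681


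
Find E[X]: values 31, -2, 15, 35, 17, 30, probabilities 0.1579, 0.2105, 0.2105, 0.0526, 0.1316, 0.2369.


E[X] = 31*0.1579 - 2*0.2105 + 15*0.2105 + 35*0.0526 + 17*0.1316 + 30*0.2369
= 4.8949 - 0.4210 + 3.1575 + 1.8410 + 2.2372 + 7.1070
= 18.8166

E[X] = 18.8166


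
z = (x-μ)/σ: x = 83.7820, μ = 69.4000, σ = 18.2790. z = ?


z = (83.7820 - 69.4000)/18.2790
= 14.3820/18.2790
= 0.7868

z = 0.7868


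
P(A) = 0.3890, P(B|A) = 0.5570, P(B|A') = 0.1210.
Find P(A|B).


P(B) = P(B|A)*P(A) + P(B|A')*P(A')
= 0.5570*0.3890 + 0.1210*0.6110
= 0.216673 + 0.073931 = 0.290604
P(A|B) = 0.216673/0.290604 = 0.7456

P(A|B) = 0.7456
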